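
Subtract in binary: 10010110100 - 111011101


Align and subtract column by column (LSB to MSB, borrowing when needed):
  10010110100
- 00111011101
  -----------
  col 0: (0 - 0 borrow-in) - 1 → borrow from next column: (0+2) - 1 = 1, borrow out 1
  col 1: (0 - 1 borrow-in) - 0 → borrow from next column: (-1+2) - 0 = 1, borrow out 1
  col 2: (1 - 1 borrow-in) - 1 → borrow from next column: (0+2) - 1 = 1, borrow out 1
  col 3: (0 - 1 borrow-in) - 1 → borrow from next column: (-1+2) - 1 = 0, borrow out 1
  col 4: (1 - 1 borrow-in) - 1 → borrow from next column: (0+2) - 1 = 1, borrow out 1
  col 5: (1 - 1 borrow-in) - 0 → 0 - 0 = 0, borrow out 0
  col 6: (0 - 0 borrow-in) - 1 → borrow from next column: (0+2) - 1 = 1, borrow out 1
  col 7: (1 - 1 borrow-in) - 1 → borrow from next column: (0+2) - 1 = 1, borrow out 1
  col 8: (0 - 1 borrow-in) - 1 → borrow from next column: (-1+2) - 1 = 0, borrow out 1
  col 9: (0 - 1 borrow-in) - 0 → borrow from next column: (-1+2) - 0 = 1, borrow out 1
  col 10: (1 - 1 borrow-in) - 0 → 0 - 0 = 0, borrow out 0
Reading bits MSB→LSB: 01011010111
Strip leading zeros: 1011010111
= 1011010111


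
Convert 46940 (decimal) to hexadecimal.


Divide by 16 repeatedly:
46940 ÷ 16 = 2933 remainder 12 (C)
2933 ÷ 16 = 183 remainder 5 (5)
183 ÷ 16 = 11 remainder 7 (7)
11 ÷ 16 = 0 remainder 11 (B)
Reading remainders bottom-up:
= 0xB75C


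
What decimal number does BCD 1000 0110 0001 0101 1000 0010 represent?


Each 4-bit group → digit:
  1000 → 8
  0110 → 6
  0001 → 1
  0101 → 5
  1000 → 8
  0010 → 2
= 861582


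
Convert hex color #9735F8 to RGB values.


Hex: #9735F8
R = 97₁₆ = 151
G = 35₁₆ = 53
B = F8₁₆ = 248
= RGB(151, 53, 248)


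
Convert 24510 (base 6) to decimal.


Positional values (base 6):
  0 × 6^0 = 0 × 1 = 0
  1 × 6^1 = 1 × 6 = 6
  5 × 6^2 = 5 × 36 = 180
  4 × 6^3 = 4 × 216 = 864
  2 × 6^4 = 2 × 1296 = 2592
Sum = 0 + 6 + 180 + 864 + 2592
= 3642


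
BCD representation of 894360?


Each digit → 4-bit binary:
  8 → 1000
  9 → 1001
  4 → 0100
  3 → 0011
  6 → 0110
  0 → 0000
= 1000 1001 0100 0011 0110 0000


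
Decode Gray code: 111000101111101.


Gray code: 111000101111101
MSB stays the same: 1
Each subsequent bit = prev_binary XOR current_gray:
  B[1] = 1 XOR 1 = 0
  B[2] = 0 XOR 1 = 1
  B[3] = 1 XOR 0 = 1
  B[4] = 1 XOR 0 = 1
  B[5] = 1 XOR 0 = 1
  B[6] = 1 XOR 1 = 0
  B[7] = 0 XOR 0 = 0
  B[8] = 0 XOR 1 = 1
  B[9] = 1 XOR 1 = 0
  B[10] = 0 XOR 1 = 1
  B[11] = 1 XOR 1 = 0
  B[12] = 0 XOR 1 = 1
  B[13] = 1 XOR 0 = 1
  B[14] = 1 XOR 1 = 0
= 101111001010110 (24150 decimal)


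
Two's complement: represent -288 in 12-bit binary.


Original: 000100100000
Step 1 - Invert all bits: 111011011111
Step 2 - Add 1: 111011011111 + 1
= 111011100000 (represents -288)


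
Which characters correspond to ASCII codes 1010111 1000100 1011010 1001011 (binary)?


Codes (binary): 1010111 1000100 1011010 1001011
Per-code ASCII lookup:
  1010111 = 87  (range 65-90: uppercase, 87 - 65 = 22) → 'W'
  1000100 = 68  (range 65-90: uppercase, 68 - 65 = 3) → 'D'
  1011010 = 90  (range 65-90: uppercase, 90 - 65 = 25) → 'Z'
  1001011 = 75  (range 65-90: uppercase, 75 - 65 = 10) → 'K'
= 'WDZK'


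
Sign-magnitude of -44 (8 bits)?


Sign bit: 1 (negative)
Magnitude: 44 = 0101100
= 10101100


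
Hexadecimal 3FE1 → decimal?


Positional values:
Position 0: 1 × 16^0 = 1 × 1 = 1
Position 1: E × 16^1 = 14 × 16 = 224
Position 2: F × 16^2 = 15 × 256 = 3840
Position 3: 3 × 16^3 = 3 × 4096 = 12288
Sum = 1 + 224 + 3840 + 12288
= 16353


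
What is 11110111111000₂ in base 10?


Positional values:
Bit 3: 1 × 2^3 = 8
Bit 4: 1 × 2^4 = 16
Bit 5: 1 × 2^5 = 32
Bit 6: 1 × 2^6 = 64
Bit 7: 1 × 2^7 = 128
Bit 8: 1 × 2^8 = 256
Bit 10: 1 × 2^10 = 1024
Bit 11: 1 × 2^11 = 2048
Bit 12: 1 × 2^12 = 4096
Bit 13: 1 × 2^13 = 8192
Sum = 8 + 16 + 32 + 64 + 128 + 256 + 1024 + 2048 + 4096 + 8192
= 15864


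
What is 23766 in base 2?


Divide by 2 repeatedly:
23766 ÷ 2 = 11883 remainder 0
11883 ÷ 2 = 5941 remainder 1
5941 ÷ 2 = 2970 remainder 1
2970 ÷ 2 = 1485 remainder 0
1485 ÷ 2 = 742 remainder 1
742 ÷ 2 = 371 remainder 0
371 ÷ 2 = 185 remainder 1
185 ÷ 2 = 92 remainder 1
92 ÷ 2 = 46 remainder 0
46 ÷ 2 = 23 remainder 0
23 ÷ 2 = 11 remainder 1
11 ÷ 2 = 5 remainder 1
5 ÷ 2 = 2 remainder 1
2 ÷ 2 = 1 remainder 0
1 ÷ 2 = 0 remainder 1
Reading remainders bottom-up:
= 101110011010110


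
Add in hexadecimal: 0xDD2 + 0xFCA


Align and add column by column (LSB to MSB, each column mod 16 with carry):
  0DD2
+ 0FCA
  ----
  col 0: 2(2) + A(10) + 0 (carry in) = 12 → C(12), carry out 0
  col 1: D(13) + C(12) + 0 (carry in) = 25 → 9(9), carry out 1
  col 2: D(13) + F(15) + 1 (carry in) = 29 → D(13), carry out 1
  col 3: 0(0) + 0(0) + 1 (carry in) = 1 → 1(1), carry out 0
Reading digits MSB→LSB: 1D9C
Strip leading zeros: 1D9C
= 0x1D9C


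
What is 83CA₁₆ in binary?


Each hex digit → 4 binary bits:
  8 = 1000
  3 = 0011
  C = 1100
  A = 1010
Concatenate: 1000 0011 1100 1010
= 1000001111001010


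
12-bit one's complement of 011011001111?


Original: 011011001111
Invert all bits:
  bit 0: 0 → 1
  bit 1: 1 → 0
  bit 2: 1 → 0
  bit 3: 0 → 1
  bit 4: 1 → 0
  bit 5: 1 → 0
  bit 6: 0 → 1
  bit 7: 0 → 1
  bit 8: 1 → 0
  bit 9: 1 → 0
  bit 10: 1 → 0
  bit 11: 1 → 0
= 100100110000


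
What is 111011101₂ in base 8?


Group into 3-bit groups: 111011101
  111 = 7
  011 = 3
  101 = 5
= 0o735


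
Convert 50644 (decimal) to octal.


Divide by 8 repeatedly:
50644 ÷ 8 = 6330 remainder 4
6330 ÷ 8 = 791 remainder 2
791 ÷ 8 = 98 remainder 7
98 ÷ 8 = 12 remainder 2
12 ÷ 8 = 1 remainder 4
1 ÷ 8 = 0 remainder 1
Reading remainders bottom-up:
= 0o142724


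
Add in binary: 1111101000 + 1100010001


Align and add column by column (LSB to MSB, carry propagating):
  01111101000
+ 01100010001
  -----------
  col 0: 0 + 1 + 0 (carry in) = 1 → bit 1, carry out 0
  col 1: 0 + 0 + 0 (carry in) = 0 → bit 0, carry out 0
  col 2: 0 + 0 + 0 (carry in) = 0 → bit 0, carry out 0
  col 3: 1 + 0 + 0 (carry in) = 1 → bit 1, carry out 0
  col 4: 0 + 1 + 0 (carry in) = 1 → bit 1, carry out 0
  col 5: 1 + 0 + 0 (carry in) = 1 → bit 1, carry out 0
  col 6: 1 + 0 + 0 (carry in) = 1 → bit 1, carry out 0
  col 7: 1 + 0 + 0 (carry in) = 1 → bit 1, carry out 0
  col 8: 1 + 1 + 0 (carry in) = 2 → bit 0, carry out 1
  col 9: 1 + 1 + 1 (carry in) = 3 → bit 1, carry out 1
  col 10: 0 + 0 + 1 (carry in) = 1 → bit 1, carry out 0
Reading bits MSB→LSB: 11011111001
Strip leading zeros: 11011111001
= 11011111001


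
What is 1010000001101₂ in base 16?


Group into 4-bit nibbles: 0001010000001101
  0001 = 1
  0100 = 4
  0000 = 0
  1101 = D
= 0x140D


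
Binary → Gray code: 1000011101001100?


Binary: 1000011101001100
Gray code: G = B XOR (B >> 1)
B >> 1 = 0100001110100110
1000011101001100 XOR 0100001110100110:
  1 XOR 0 = 1
  0 XOR 1 = 1
  0 XOR 0 = 0
  0 XOR 0 = 0
  0 XOR 0 = 0
  1 XOR 0 = 1
  1 XOR 1 = 0
  1 XOR 1 = 0
  0 XOR 1 = 1
  1 XOR 0 = 1
  0 XOR 1 = 1
  0 XOR 0 = 0
  1 XOR 0 = 1
  1 XOR 1 = 0
  0 XOR 1 = 1
  0 XOR 0 = 0
= 1100010011101010


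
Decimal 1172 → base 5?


Divide by 5 repeatedly:
1172 ÷ 5 = 234 remainder 2
234 ÷ 5 = 46 remainder 4
46 ÷ 5 = 9 remainder 1
9 ÷ 5 = 1 remainder 4
1 ÷ 5 = 0 remainder 1
Reading remainders bottom-up:
= 14142


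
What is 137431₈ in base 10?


Positional values:
Position 0: 1 × 8^0 = 1
Position 1: 3 × 8^1 = 24
Position 2: 4 × 8^2 = 256
Position 3: 7 × 8^3 = 3584
Position 4: 3 × 8^4 = 12288
Position 5: 1 × 8^5 = 32768
Sum = 1 + 24 + 256 + 3584 + 12288 + 32768
= 48921


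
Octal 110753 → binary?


Each octal digit → 3 binary bits:
  1 = 001
  1 = 001
  0 = 000
  7 = 111
  5 = 101
  3 = 011
Concatenate: 001 001 000 111 101 011
= 001001000111101011


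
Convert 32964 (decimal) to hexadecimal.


Divide by 16 repeatedly:
32964 ÷ 16 = 2060 remainder 4 (4)
2060 ÷ 16 = 128 remainder 12 (C)
128 ÷ 16 = 8 remainder 0 (0)
8 ÷ 16 = 0 remainder 8 (8)
Reading remainders bottom-up:
= 0x80C4


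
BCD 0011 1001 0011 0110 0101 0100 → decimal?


Each 4-bit group → digit:
  0011 → 3
  1001 → 9
  0011 → 3
  0110 → 6
  0101 → 5
  0100 → 4
= 393654


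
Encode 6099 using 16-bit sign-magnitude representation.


Sign bit: 0 (positive)
Magnitude: 6099 = 001011111010011
= 0001011111010011


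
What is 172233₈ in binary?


Each octal digit → 3 binary bits:
  1 = 001
  7 = 111
  2 = 010
  2 = 010
  3 = 011
  3 = 011
Concatenate: 001 111 010 010 011 011
= 001111010010011011


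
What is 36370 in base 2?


Divide by 2 repeatedly:
36370 ÷ 2 = 18185 remainder 0
18185 ÷ 2 = 9092 remainder 1
9092 ÷ 2 = 4546 remainder 0
4546 ÷ 2 = 2273 remainder 0
2273 ÷ 2 = 1136 remainder 1
1136 ÷ 2 = 568 remainder 0
568 ÷ 2 = 284 remainder 0
284 ÷ 2 = 142 remainder 0
142 ÷ 2 = 71 remainder 0
71 ÷ 2 = 35 remainder 1
35 ÷ 2 = 17 remainder 1
17 ÷ 2 = 8 remainder 1
8 ÷ 2 = 4 remainder 0
4 ÷ 2 = 2 remainder 0
2 ÷ 2 = 1 remainder 0
1 ÷ 2 = 0 remainder 1
Reading remainders bottom-up:
= 1000111000010010


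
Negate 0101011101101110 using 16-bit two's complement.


Original: 0101011101101110
Step 1 - Invert all bits: 1010100010010001
Step 2 - Add 1: 1010100010010001 + 1
= 1010100010010010 (represents -22382)


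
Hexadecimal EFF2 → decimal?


Positional values:
Position 0: 2 × 16^0 = 2 × 1 = 2
Position 1: F × 16^1 = 15 × 16 = 240
Position 2: F × 16^2 = 15 × 256 = 3840
Position 3: E × 16^3 = 14 × 4096 = 57344
Sum = 2 + 240 + 3840 + 57344
= 61426


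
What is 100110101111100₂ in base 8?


Group into 3-bit groups: 100110101111100
  100 = 4
  110 = 6
  101 = 5
  111 = 7
  100 = 4
= 0o46574


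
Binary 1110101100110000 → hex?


Group into 4-bit nibbles: 1110101100110000
  1110 = E
  1011 = B
  0011 = 3
  0000 = 0
= 0xEB30


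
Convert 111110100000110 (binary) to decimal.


Positional values:
Bit 1: 1 × 2^1 = 2
Bit 2: 1 × 2^2 = 4
Bit 8: 1 × 2^8 = 256
Bit 10: 1 × 2^10 = 1024
Bit 11: 1 × 2^11 = 2048
Bit 12: 1 × 2^12 = 4096
Bit 13: 1 × 2^13 = 8192
Bit 14: 1 × 2^14 = 16384
Sum = 2 + 4 + 256 + 1024 + 2048 + 4096 + 8192 + 16384
= 32006


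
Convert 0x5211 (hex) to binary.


Each hex digit → 4 binary bits:
  5 = 0101
  2 = 0010
  1 = 0001
  1 = 0001
Concatenate: 0101 0010 0001 0001
= 0101001000010001


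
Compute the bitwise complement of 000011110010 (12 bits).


Original: 000011110010
Invert all bits:
  bit 0: 0 → 1
  bit 1: 0 → 1
  bit 2: 0 → 1
  bit 3: 0 → 1
  bit 4: 1 → 0
  bit 5: 1 → 0
  bit 6: 1 → 0
  bit 7: 1 → 0
  bit 8: 0 → 1
  bit 9: 0 → 1
  bit 10: 1 → 0
  bit 11: 0 → 1
= 111100001101


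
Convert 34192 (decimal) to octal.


Divide by 8 repeatedly:
34192 ÷ 8 = 4274 remainder 0
4274 ÷ 8 = 534 remainder 2
534 ÷ 8 = 66 remainder 6
66 ÷ 8 = 8 remainder 2
8 ÷ 8 = 1 remainder 0
1 ÷ 8 = 0 remainder 1
Reading remainders bottom-up:
= 0o102620


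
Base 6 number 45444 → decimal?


Positional values (base 6):
  4 × 6^0 = 4 × 1 = 4
  4 × 6^1 = 4 × 6 = 24
  4 × 6^2 = 4 × 36 = 144
  5 × 6^3 = 5 × 216 = 1080
  4 × 6^4 = 4 × 1296 = 5184
Sum = 4 + 24 + 144 + 1080 + 5184
= 6436


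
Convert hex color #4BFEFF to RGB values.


Hex: #4BFEFF
R = 4B₁₆ = 75
G = FE₁₆ = 254
B = FF₁₆ = 255
= RGB(75, 254, 255)


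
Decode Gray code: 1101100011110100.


Gray code: 1101100011110100
MSB stays the same: 1
Each subsequent bit = prev_binary XOR current_gray:
  B[1] = 1 XOR 1 = 0
  B[2] = 0 XOR 0 = 0
  B[3] = 0 XOR 1 = 1
  B[4] = 1 XOR 1 = 0
  B[5] = 0 XOR 0 = 0
  B[6] = 0 XOR 0 = 0
  B[7] = 0 XOR 0 = 0
  B[8] = 0 XOR 1 = 1
  B[9] = 1 XOR 1 = 0
  B[10] = 0 XOR 1 = 1
  B[11] = 1 XOR 1 = 0
  B[12] = 0 XOR 0 = 0
  B[13] = 0 XOR 1 = 1
  B[14] = 1 XOR 0 = 1
  B[15] = 1 XOR 0 = 1
= 1001000010100111 (37031 decimal)


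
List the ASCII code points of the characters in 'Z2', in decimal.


String: 'Z2'  (2 characters)
Per-character ASCII lookup:
  'Z': uppercase starts at 65: 'Z' = 65 + 25 = 90
  '2': digits start at 48: '2' = 48 + 2 = 50
= 90 50


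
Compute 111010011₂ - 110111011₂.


Align and subtract column by column (LSB to MSB, borrowing when needed):
  111010011
- 110111011
  ---------
  col 0: (1 - 0 borrow-in) - 1 → 1 - 1 = 0, borrow out 0
  col 1: (1 - 0 borrow-in) - 1 → 1 - 1 = 0, borrow out 0
  col 2: (0 - 0 borrow-in) - 0 → 0 - 0 = 0, borrow out 0
  col 3: (0 - 0 borrow-in) - 1 → borrow from next column: (0+2) - 1 = 1, borrow out 1
  col 4: (1 - 1 borrow-in) - 1 → borrow from next column: (0+2) - 1 = 1, borrow out 1
  col 5: (0 - 1 borrow-in) - 1 → borrow from next column: (-1+2) - 1 = 0, borrow out 1
  col 6: (1 - 1 borrow-in) - 0 → 0 - 0 = 0, borrow out 0
  col 7: (1 - 0 borrow-in) - 1 → 1 - 1 = 0, borrow out 0
  col 8: (1 - 0 borrow-in) - 1 → 1 - 1 = 0, borrow out 0
Reading bits MSB→LSB: 000011000
Strip leading zeros: 11000
= 11000


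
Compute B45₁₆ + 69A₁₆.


Align and add column by column (LSB to MSB, each column mod 16 with carry):
  0B45
+ 069A
  ----
  col 0: 5(5) + A(10) + 0 (carry in) = 15 → F(15), carry out 0
  col 1: 4(4) + 9(9) + 0 (carry in) = 13 → D(13), carry out 0
  col 2: B(11) + 6(6) + 0 (carry in) = 17 → 1(1), carry out 1
  col 3: 0(0) + 0(0) + 1 (carry in) = 1 → 1(1), carry out 0
Reading digits MSB→LSB: 11DF
Strip leading zeros: 11DF
= 0x11DF


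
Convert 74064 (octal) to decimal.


Positional values:
Position 0: 4 × 8^0 = 4
Position 1: 6 × 8^1 = 48
Position 2: 0 × 8^2 = 0
Position 3: 4 × 8^3 = 2048
Position 4: 7 × 8^4 = 28672
Sum = 4 + 48 + 0 + 2048 + 28672
= 30772


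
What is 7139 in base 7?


Divide by 7 repeatedly:
7139 ÷ 7 = 1019 remainder 6
1019 ÷ 7 = 145 remainder 4
145 ÷ 7 = 20 remainder 5
20 ÷ 7 = 2 remainder 6
2 ÷ 7 = 0 remainder 2
Reading remainders bottom-up:
= 26546


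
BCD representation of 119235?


Each digit → 4-bit binary:
  1 → 0001
  1 → 0001
  9 → 1001
  2 → 0010
  3 → 0011
  5 → 0101
= 0001 0001 1001 0010 0011 0101


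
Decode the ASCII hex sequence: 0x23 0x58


Codes (hex): 0x23 0x58
Per-code ASCII lookup:
  0x23 = 35  (special character) → '#'
  0x58 = 88  (range 65-90: uppercase, 88 - 65 = 23) → 'X'
= '#X'


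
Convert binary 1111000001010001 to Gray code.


Binary: 1111000001010001
Gray code: G = B XOR (B >> 1)
B >> 1 = 0111100000101000
1111000001010001 XOR 0111100000101000:
  1 XOR 0 = 1
  1 XOR 1 = 0
  1 XOR 1 = 0
  1 XOR 1 = 0
  0 XOR 1 = 1
  0 XOR 0 = 0
  0 XOR 0 = 0
  0 XOR 0 = 0
  0 XOR 0 = 0
  1 XOR 0 = 1
  0 XOR 1 = 1
  1 XOR 0 = 1
  0 XOR 1 = 1
  0 XOR 0 = 0
  0 XOR 0 = 0
  1 XOR 0 = 1
= 1000100001111001


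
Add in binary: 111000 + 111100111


Align and add column by column (LSB to MSB, carry propagating):
  0000111000
+ 0111100111
  ----------
  col 0: 0 + 1 + 0 (carry in) = 1 → bit 1, carry out 0
  col 1: 0 + 1 + 0 (carry in) = 1 → bit 1, carry out 0
  col 2: 0 + 1 + 0 (carry in) = 1 → bit 1, carry out 0
  col 3: 1 + 0 + 0 (carry in) = 1 → bit 1, carry out 0
  col 4: 1 + 0 + 0 (carry in) = 1 → bit 1, carry out 0
  col 5: 1 + 1 + 0 (carry in) = 2 → bit 0, carry out 1
  col 6: 0 + 1 + 1 (carry in) = 2 → bit 0, carry out 1
  col 7: 0 + 1 + 1 (carry in) = 2 → bit 0, carry out 1
  col 8: 0 + 1 + 1 (carry in) = 2 → bit 0, carry out 1
  col 9: 0 + 0 + 1 (carry in) = 1 → bit 1, carry out 0
Reading bits MSB→LSB: 1000011111
Strip leading zeros: 1000011111
= 1000011111


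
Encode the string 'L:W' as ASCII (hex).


String: 'L:W'  (3 characters)
Per-character ASCII lookup:
  'L': uppercase starts at 65: 'L' = 65 + 11 = 76 → 0x4C
  ':': special character: ':' = 58 → 0x3A
  'W': uppercase starts at 65: 'W' = 65 + 22 = 87 → 0x57
= 0x4C 0x3A 0x57


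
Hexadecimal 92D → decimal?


Positional values:
Position 0: D × 16^0 = 13 × 1 = 13
Position 1: 2 × 16^1 = 2 × 16 = 32
Position 2: 9 × 16^2 = 9 × 256 = 2304
Sum = 13 + 32 + 2304
= 2349


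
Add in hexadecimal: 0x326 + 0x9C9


Align and add column by column (LSB to MSB, each column mod 16 with carry):
  0326
+ 09C9
  ----
  col 0: 6(6) + 9(9) + 0 (carry in) = 15 → F(15), carry out 0
  col 1: 2(2) + C(12) + 0 (carry in) = 14 → E(14), carry out 0
  col 2: 3(3) + 9(9) + 0 (carry in) = 12 → C(12), carry out 0
  col 3: 0(0) + 0(0) + 0 (carry in) = 0 → 0(0), carry out 0
Reading digits MSB→LSB: 0CEF
Strip leading zeros: CEF
= 0xCEF


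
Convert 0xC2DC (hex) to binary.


Each hex digit → 4 binary bits:
  C = 1100
  2 = 0010
  D = 1101
  C = 1100
Concatenate: 1100 0010 1101 1100
= 1100001011011100


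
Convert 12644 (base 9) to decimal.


Positional values (base 9):
  4 × 9^0 = 4 × 1 = 4
  4 × 9^1 = 4 × 9 = 36
  6 × 9^2 = 6 × 81 = 486
  2 × 9^3 = 2 × 729 = 1458
  1 × 9^4 = 1 × 6561 = 6561
Sum = 4 + 36 + 486 + 1458 + 6561
= 8545


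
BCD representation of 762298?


Each digit → 4-bit binary:
  7 → 0111
  6 → 0110
  2 → 0010
  2 → 0010
  9 → 1001
  8 → 1000
= 0111 0110 0010 0010 1001 1000


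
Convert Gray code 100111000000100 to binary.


Gray code: 100111000000100
MSB stays the same: 1
Each subsequent bit = prev_binary XOR current_gray:
  B[1] = 1 XOR 0 = 1
  B[2] = 1 XOR 0 = 1
  B[3] = 1 XOR 1 = 0
  B[4] = 0 XOR 1 = 1
  B[5] = 1 XOR 1 = 0
  B[6] = 0 XOR 0 = 0
  B[7] = 0 XOR 0 = 0
  B[8] = 0 XOR 0 = 0
  B[9] = 0 XOR 0 = 0
  B[10] = 0 XOR 0 = 0
  B[11] = 0 XOR 0 = 0
  B[12] = 0 XOR 1 = 1
  B[13] = 1 XOR 0 = 1
  B[14] = 1 XOR 0 = 1
= 111010000000111 (29703 decimal)


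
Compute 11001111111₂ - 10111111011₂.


Align and subtract column by column (LSB to MSB, borrowing when needed):
  11001111111
- 10111111011
  -----------
  col 0: (1 - 0 borrow-in) - 1 → 1 - 1 = 0, borrow out 0
  col 1: (1 - 0 borrow-in) - 1 → 1 - 1 = 0, borrow out 0
  col 2: (1 - 0 borrow-in) - 0 → 1 - 0 = 1, borrow out 0
  col 3: (1 - 0 borrow-in) - 1 → 1 - 1 = 0, borrow out 0
  col 4: (1 - 0 borrow-in) - 1 → 1 - 1 = 0, borrow out 0
  col 5: (1 - 0 borrow-in) - 1 → 1 - 1 = 0, borrow out 0
  col 6: (1 - 0 borrow-in) - 1 → 1 - 1 = 0, borrow out 0
  col 7: (0 - 0 borrow-in) - 1 → borrow from next column: (0+2) - 1 = 1, borrow out 1
  col 8: (0 - 1 borrow-in) - 1 → borrow from next column: (-1+2) - 1 = 0, borrow out 1
  col 9: (1 - 1 borrow-in) - 0 → 0 - 0 = 0, borrow out 0
  col 10: (1 - 0 borrow-in) - 1 → 1 - 1 = 0, borrow out 0
Reading bits MSB→LSB: 00010000100
Strip leading zeros: 10000100
= 10000100


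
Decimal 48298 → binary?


Divide by 2 repeatedly:
48298 ÷ 2 = 24149 remainder 0
24149 ÷ 2 = 12074 remainder 1
12074 ÷ 2 = 6037 remainder 0
6037 ÷ 2 = 3018 remainder 1
3018 ÷ 2 = 1509 remainder 0
1509 ÷ 2 = 754 remainder 1
754 ÷ 2 = 377 remainder 0
377 ÷ 2 = 188 remainder 1
188 ÷ 2 = 94 remainder 0
94 ÷ 2 = 47 remainder 0
47 ÷ 2 = 23 remainder 1
23 ÷ 2 = 11 remainder 1
11 ÷ 2 = 5 remainder 1
5 ÷ 2 = 2 remainder 1
2 ÷ 2 = 1 remainder 0
1 ÷ 2 = 0 remainder 1
Reading remainders bottom-up:
= 1011110010101010


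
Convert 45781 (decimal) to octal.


Divide by 8 repeatedly:
45781 ÷ 8 = 5722 remainder 5
5722 ÷ 8 = 715 remainder 2
715 ÷ 8 = 89 remainder 3
89 ÷ 8 = 11 remainder 1
11 ÷ 8 = 1 remainder 3
1 ÷ 8 = 0 remainder 1
Reading remainders bottom-up:
= 0o131325


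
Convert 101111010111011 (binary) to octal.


Group into 3-bit groups: 101111010111011
  101 = 5
  111 = 7
  010 = 2
  111 = 7
  011 = 3
= 0o57273


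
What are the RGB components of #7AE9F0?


Hex: #7AE9F0
R = 7A₁₆ = 122
G = E9₁₆ = 233
B = F0₁₆ = 240
= RGB(122, 233, 240)


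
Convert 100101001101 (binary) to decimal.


Positional values:
Bit 0: 1 × 2^0 = 1
Bit 2: 1 × 2^2 = 4
Bit 3: 1 × 2^3 = 8
Bit 6: 1 × 2^6 = 64
Bit 8: 1 × 2^8 = 256
Bit 11: 1 × 2^11 = 2048
Sum = 1 + 4 + 8 + 64 + 256 + 2048
= 2381


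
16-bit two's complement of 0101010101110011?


Original: 0101010101110011
Step 1 - Invert all bits: 1010101010001100
Step 2 - Add 1: 1010101010001100 + 1
= 1010101010001101 (represents -21875)


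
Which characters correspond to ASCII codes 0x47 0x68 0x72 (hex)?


Codes (hex): 0x47 0x68 0x72
Per-code ASCII lookup:
  0x47 = 71  (range 65-90: uppercase, 71 - 65 = 6) → 'G'
  0x68 = 104  (range 97-122: lowercase, 104 - 97 = 7) → 'h'
  0x72 = 114  (range 97-122: lowercase, 114 - 97 = 17) → 'r'
= 'Ghr'


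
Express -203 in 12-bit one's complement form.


Original: 000011001011
Invert all bits:
  bit 0: 0 → 1
  bit 1: 0 → 1
  bit 2: 0 → 1
  bit 3: 0 → 1
  bit 4: 1 → 0
  bit 5: 1 → 0
  bit 6: 0 → 1
  bit 7: 0 → 1
  bit 8: 1 → 0
  bit 9: 0 → 1
  bit 10: 1 → 0
  bit 11: 1 → 0
= 111100110100


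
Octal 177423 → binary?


Each octal digit → 3 binary bits:
  1 = 001
  7 = 111
  7 = 111
  4 = 100
  2 = 010
  3 = 011
Concatenate: 001 111 111 100 010 011
= 001111111100010011


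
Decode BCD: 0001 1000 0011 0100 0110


Each 4-bit group → digit:
  0001 → 1
  1000 → 8
  0011 → 3
  0100 → 4
  0110 → 6
= 18346


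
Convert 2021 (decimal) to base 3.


Divide by 3 repeatedly:
2021 ÷ 3 = 673 remainder 2
673 ÷ 3 = 224 remainder 1
224 ÷ 3 = 74 remainder 2
74 ÷ 3 = 24 remainder 2
24 ÷ 3 = 8 remainder 0
8 ÷ 3 = 2 remainder 2
2 ÷ 3 = 0 remainder 2
Reading remainders bottom-up:
= 2202212


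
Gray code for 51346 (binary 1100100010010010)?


Binary: 1100100010010010
Gray code: G = B XOR (B >> 1)
B >> 1 = 0110010001001001
1100100010010010 XOR 0110010001001001:
  1 XOR 0 = 1
  1 XOR 1 = 0
  0 XOR 1 = 1
  0 XOR 0 = 0
  1 XOR 0 = 1
  0 XOR 1 = 1
  0 XOR 0 = 0
  0 XOR 0 = 0
  1 XOR 0 = 1
  0 XOR 1 = 1
  0 XOR 0 = 0
  1 XOR 0 = 1
  0 XOR 1 = 1
  0 XOR 0 = 0
  1 XOR 0 = 1
  0 XOR 1 = 1
= 1010110011011011


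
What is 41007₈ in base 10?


Positional values:
Position 0: 7 × 8^0 = 7
Position 1: 0 × 8^1 = 0
Position 2: 0 × 8^2 = 0
Position 3: 1 × 8^3 = 512
Position 4: 4 × 8^4 = 16384
Sum = 7 + 0 + 0 + 512 + 16384
= 16903


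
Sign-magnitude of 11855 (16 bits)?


Sign bit: 0 (positive)
Magnitude: 11855 = 010111001001111
= 0010111001001111


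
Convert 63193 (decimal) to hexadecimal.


Divide by 16 repeatedly:
63193 ÷ 16 = 3949 remainder 9 (9)
3949 ÷ 16 = 246 remainder 13 (D)
246 ÷ 16 = 15 remainder 6 (6)
15 ÷ 16 = 0 remainder 15 (F)
Reading remainders bottom-up:
= 0xF6D9


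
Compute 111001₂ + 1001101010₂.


Align and add column by column (LSB to MSB, carry propagating):
  00000111001
+ 01001101010
  -----------
  col 0: 1 + 0 + 0 (carry in) = 1 → bit 1, carry out 0
  col 1: 0 + 1 + 0 (carry in) = 1 → bit 1, carry out 0
  col 2: 0 + 0 + 0 (carry in) = 0 → bit 0, carry out 0
  col 3: 1 + 1 + 0 (carry in) = 2 → bit 0, carry out 1
  col 4: 1 + 0 + 1 (carry in) = 2 → bit 0, carry out 1
  col 5: 1 + 1 + 1 (carry in) = 3 → bit 1, carry out 1
  col 6: 0 + 1 + 1 (carry in) = 2 → bit 0, carry out 1
  col 7: 0 + 0 + 1 (carry in) = 1 → bit 1, carry out 0
  col 8: 0 + 0 + 0 (carry in) = 0 → bit 0, carry out 0
  col 9: 0 + 1 + 0 (carry in) = 1 → bit 1, carry out 0
  col 10: 0 + 0 + 0 (carry in) = 0 → bit 0, carry out 0
Reading bits MSB→LSB: 01010100011
Strip leading zeros: 1010100011
= 1010100011


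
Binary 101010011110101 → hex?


Group into 4-bit nibbles: 0101010011110101
  0101 = 5
  0100 = 4
  1111 = F
  0101 = 5
= 0x54F5


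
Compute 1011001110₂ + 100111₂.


Align and add column by column (LSB to MSB, carry propagating):
  01011001110
+ 00000100111
  -----------
  col 0: 0 + 1 + 0 (carry in) = 1 → bit 1, carry out 0
  col 1: 1 + 1 + 0 (carry in) = 2 → bit 0, carry out 1
  col 2: 1 + 1 + 1 (carry in) = 3 → bit 1, carry out 1
  col 3: 1 + 0 + 1 (carry in) = 2 → bit 0, carry out 1
  col 4: 0 + 0 + 1 (carry in) = 1 → bit 1, carry out 0
  col 5: 0 + 1 + 0 (carry in) = 1 → bit 1, carry out 0
  col 6: 1 + 0 + 0 (carry in) = 1 → bit 1, carry out 0
  col 7: 1 + 0 + 0 (carry in) = 1 → bit 1, carry out 0
  col 8: 0 + 0 + 0 (carry in) = 0 → bit 0, carry out 0
  col 9: 1 + 0 + 0 (carry in) = 1 → bit 1, carry out 0
  col 10: 0 + 0 + 0 (carry in) = 0 → bit 0, carry out 0
Reading bits MSB→LSB: 01011110101
Strip leading zeros: 1011110101
= 1011110101


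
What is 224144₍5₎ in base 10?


Positional values (base 5):
  4 × 5^0 = 4 × 1 = 4
  4 × 5^1 = 4 × 5 = 20
  1 × 5^2 = 1 × 25 = 25
  4 × 5^3 = 4 × 125 = 500
  2 × 5^4 = 2 × 625 = 1250
  2 × 5^5 = 2 × 3125 = 6250
Sum = 4 + 20 + 25 + 500 + 1250 + 6250
= 8049


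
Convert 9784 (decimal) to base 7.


Divide by 7 repeatedly:
9784 ÷ 7 = 1397 remainder 5
1397 ÷ 7 = 199 remainder 4
199 ÷ 7 = 28 remainder 3
28 ÷ 7 = 4 remainder 0
4 ÷ 7 = 0 remainder 4
Reading remainders bottom-up:
= 40345


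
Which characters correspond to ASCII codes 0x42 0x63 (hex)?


Codes (hex): 0x42 0x63
Per-code ASCII lookup:
  0x42 = 66  (range 65-90: uppercase, 66 - 65 = 1) → 'B'
  0x63 = 99  (range 97-122: lowercase, 99 - 97 = 2) → 'c'
= 'Bc'


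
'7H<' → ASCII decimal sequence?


String: '7H<'  (3 characters)
Per-character ASCII lookup:
  '7': digits start at 48: '7' = 48 + 7 = 55
  'H': uppercase starts at 65: 'H' = 65 + 7 = 72
  '<': special character: '<' = 60
= 55 72 60


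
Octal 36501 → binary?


Each octal digit → 3 binary bits:
  3 = 011
  6 = 110
  5 = 101
  0 = 000
  1 = 001
Concatenate: 011 110 101 000 001
= 011110101000001


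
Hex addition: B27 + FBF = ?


Align and add column by column (LSB to MSB, each column mod 16 with carry):
  0B27
+ 0FBF
  ----
  col 0: 7(7) + F(15) + 0 (carry in) = 22 → 6(6), carry out 1
  col 1: 2(2) + B(11) + 1 (carry in) = 14 → E(14), carry out 0
  col 2: B(11) + F(15) + 0 (carry in) = 26 → A(10), carry out 1
  col 3: 0(0) + 0(0) + 1 (carry in) = 1 → 1(1), carry out 0
Reading digits MSB→LSB: 1AE6
Strip leading zeros: 1AE6
= 0x1AE6


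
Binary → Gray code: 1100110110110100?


Binary: 1100110110110100
Gray code: G = B XOR (B >> 1)
B >> 1 = 0110011011011010
1100110110110100 XOR 0110011011011010:
  1 XOR 0 = 1
  1 XOR 1 = 0
  0 XOR 1 = 1
  0 XOR 0 = 0
  1 XOR 0 = 1
  1 XOR 1 = 0
  0 XOR 1 = 1
  1 XOR 0 = 1
  1 XOR 1 = 0
  0 XOR 1 = 1
  1 XOR 0 = 1
  1 XOR 1 = 0
  0 XOR 1 = 1
  1 XOR 0 = 1
  0 XOR 1 = 1
  0 XOR 0 = 0
= 1010101101101110


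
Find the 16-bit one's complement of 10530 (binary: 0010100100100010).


Original: 0010100100100010
Invert all bits:
  bit 0: 0 → 1
  bit 1: 0 → 1
  bit 2: 1 → 0
  bit 3: 0 → 1
  bit 4: 1 → 0
  bit 5: 0 → 1
  bit 6: 0 → 1
  bit 7: 1 → 0
  bit 8: 0 → 1
  bit 9: 0 → 1
  bit 10: 1 → 0
  bit 11: 0 → 1
  bit 12: 0 → 1
  bit 13: 0 → 1
  bit 14: 1 → 0
  bit 15: 0 → 1
= 1101011011011101


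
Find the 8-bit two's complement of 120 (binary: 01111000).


Original: 01111000
Step 1 - Invert all bits: 10000111
Step 2 - Add 1: 10000111 + 1
= 10001000 (represents -120)


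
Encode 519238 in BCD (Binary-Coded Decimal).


Each digit → 4-bit binary:
  5 → 0101
  1 → 0001
  9 → 1001
  2 → 0010
  3 → 0011
  8 → 1000
= 0101 0001 1001 0010 0011 1000


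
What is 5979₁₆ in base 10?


Positional values:
Position 0: 9 × 16^0 = 9 × 1 = 9
Position 1: 7 × 16^1 = 7 × 16 = 112
Position 2: 9 × 16^2 = 9 × 256 = 2304
Position 3: 5 × 16^3 = 5 × 4096 = 20480
Sum = 9 + 112 + 2304 + 20480
= 22905


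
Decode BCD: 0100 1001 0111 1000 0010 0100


Each 4-bit group → digit:
  0100 → 4
  1001 → 9
  0111 → 7
  1000 → 8
  0010 → 2
  0100 → 4
= 497824


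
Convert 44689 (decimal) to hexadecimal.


Divide by 16 repeatedly:
44689 ÷ 16 = 2793 remainder 1 (1)
2793 ÷ 16 = 174 remainder 9 (9)
174 ÷ 16 = 10 remainder 14 (E)
10 ÷ 16 = 0 remainder 10 (A)
Reading remainders bottom-up:
= 0xAE91


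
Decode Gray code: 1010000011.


Gray code: 1010000011
MSB stays the same: 1
Each subsequent bit = prev_binary XOR current_gray:
  B[1] = 1 XOR 0 = 1
  B[2] = 1 XOR 1 = 0
  B[3] = 0 XOR 0 = 0
  B[4] = 0 XOR 0 = 0
  B[5] = 0 XOR 0 = 0
  B[6] = 0 XOR 0 = 0
  B[7] = 0 XOR 0 = 0
  B[8] = 0 XOR 1 = 1
  B[9] = 1 XOR 1 = 0
= 1100000010 (770 decimal)


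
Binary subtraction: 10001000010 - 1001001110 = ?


Align and subtract column by column (LSB to MSB, borrowing when needed):
  10001000010
- 01001001110
  -----------
  col 0: (0 - 0 borrow-in) - 0 → 0 - 0 = 0, borrow out 0
  col 1: (1 - 0 borrow-in) - 1 → 1 - 1 = 0, borrow out 0
  col 2: (0 - 0 borrow-in) - 1 → borrow from next column: (0+2) - 1 = 1, borrow out 1
  col 3: (0 - 1 borrow-in) - 1 → borrow from next column: (-1+2) - 1 = 0, borrow out 1
  col 4: (0 - 1 borrow-in) - 0 → borrow from next column: (-1+2) - 0 = 1, borrow out 1
  col 5: (0 - 1 borrow-in) - 0 → borrow from next column: (-1+2) - 0 = 1, borrow out 1
  col 6: (1 - 1 borrow-in) - 1 → borrow from next column: (0+2) - 1 = 1, borrow out 1
  col 7: (0 - 1 borrow-in) - 0 → borrow from next column: (-1+2) - 0 = 1, borrow out 1
  col 8: (0 - 1 borrow-in) - 0 → borrow from next column: (-1+2) - 0 = 1, borrow out 1
  col 9: (0 - 1 borrow-in) - 1 → borrow from next column: (-1+2) - 1 = 0, borrow out 1
  col 10: (1 - 1 borrow-in) - 0 → 0 - 0 = 0, borrow out 0
Reading bits MSB→LSB: 00111110100
Strip leading zeros: 111110100
= 111110100


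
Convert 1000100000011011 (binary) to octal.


Group into 3-bit groups: 001000100000011011
  001 = 1
  000 = 0
  100 = 4
  000 = 0
  011 = 3
  011 = 3
= 0o104033


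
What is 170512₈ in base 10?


Positional values:
Position 0: 2 × 8^0 = 2
Position 1: 1 × 8^1 = 8
Position 2: 5 × 8^2 = 320
Position 3: 0 × 8^3 = 0
Position 4: 7 × 8^4 = 28672
Position 5: 1 × 8^5 = 32768
Sum = 2 + 8 + 320 + 0 + 28672 + 32768
= 61770


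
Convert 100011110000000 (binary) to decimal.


Positional values:
Bit 7: 1 × 2^7 = 128
Bit 8: 1 × 2^8 = 256
Bit 9: 1 × 2^9 = 512
Bit 10: 1 × 2^10 = 1024
Bit 14: 1 × 2^14 = 16384
Sum = 128 + 256 + 512 + 1024 + 16384
= 18304


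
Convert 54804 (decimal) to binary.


Divide by 2 repeatedly:
54804 ÷ 2 = 27402 remainder 0
27402 ÷ 2 = 13701 remainder 0
13701 ÷ 2 = 6850 remainder 1
6850 ÷ 2 = 3425 remainder 0
3425 ÷ 2 = 1712 remainder 1
1712 ÷ 2 = 856 remainder 0
856 ÷ 2 = 428 remainder 0
428 ÷ 2 = 214 remainder 0
214 ÷ 2 = 107 remainder 0
107 ÷ 2 = 53 remainder 1
53 ÷ 2 = 26 remainder 1
26 ÷ 2 = 13 remainder 0
13 ÷ 2 = 6 remainder 1
6 ÷ 2 = 3 remainder 0
3 ÷ 2 = 1 remainder 1
1 ÷ 2 = 0 remainder 1
Reading remainders bottom-up:
= 1101011000010100


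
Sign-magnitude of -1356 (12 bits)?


Sign bit: 1 (negative)
Magnitude: 1356 = 10101001100
= 110101001100


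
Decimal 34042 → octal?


Divide by 8 repeatedly:
34042 ÷ 8 = 4255 remainder 2
4255 ÷ 8 = 531 remainder 7
531 ÷ 8 = 66 remainder 3
66 ÷ 8 = 8 remainder 2
8 ÷ 8 = 1 remainder 0
1 ÷ 8 = 0 remainder 1
Reading remainders bottom-up:
= 0o102372


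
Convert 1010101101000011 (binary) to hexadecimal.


Group into 4-bit nibbles: 1010101101000011
  1010 = A
  1011 = B
  0100 = 4
  0011 = 3
= 0xAB43


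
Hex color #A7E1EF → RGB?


Hex: #A7E1EF
R = A7₁₆ = 167
G = E1₁₆ = 225
B = EF₁₆ = 239
= RGB(167, 225, 239)


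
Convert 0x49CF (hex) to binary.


Each hex digit → 4 binary bits:
  4 = 0100
  9 = 1001
  C = 1100
  F = 1111
Concatenate: 0100 1001 1100 1111
= 0100100111001111


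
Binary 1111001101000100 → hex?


Group into 4-bit nibbles: 1111001101000100
  1111 = F
  0011 = 3
  0100 = 4
  0100 = 4
= 0xF344


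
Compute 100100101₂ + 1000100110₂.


Align and add column by column (LSB to MSB, carry propagating):
  00100100101
+ 01000100110
  -----------
  col 0: 1 + 0 + 0 (carry in) = 1 → bit 1, carry out 0
  col 1: 0 + 1 + 0 (carry in) = 1 → bit 1, carry out 0
  col 2: 1 + 1 + 0 (carry in) = 2 → bit 0, carry out 1
  col 3: 0 + 0 + 1 (carry in) = 1 → bit 1, carry out 0
  col 4: 0 + 0 + 0 (carry in) = 0 → bit 0, carry out 0
  col 5: 1 + 1 + 0 (carry in) = 2 → bit 0, carry out 1
  col 6: 0 + 0 + 1 (carry in) = 1 → bit 1, carry out 0
  col 7: 0 + 0 + 0 (carry in) = 0 → bit 0, carry out 0
  col 8: 1 + 0 + 0 (carry in) = 1 → bit 1, carry out 0
  col 9: 0 + 1 + 0 (carry in) = 1 → bit 1, carry out 0
  col 10: 0 + 0 + 0 (carry in) = 0 → bit 0, carry out 0
Reading bits MSB→LSB: 01101001011
Strip leading zeros: 1101001011
= 1101001011


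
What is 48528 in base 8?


Divide by 8 repeatedly:
48528 ÷ 8 = 6066 remainder 0
6066 ÷ 8 = 758 remainder 2
758 ÷ 8 = 94 remainder 6
94 ÷ 8 = 11 remainder 6
11 ÷ 8 = 1 remainder 3
1 ÷ 8 = 0 remainder 1
Reading remainders bottom-up:
= 0o136620


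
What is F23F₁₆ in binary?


Each hex digit → 4 binary bits:
  F = 1111
  2 = 0010
  3 = 0011
  F = 1111
Concatenate: 1111 0010 0011 1111
= 1111001000111111


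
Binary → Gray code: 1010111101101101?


Binary: 1010111101101101
Gray code: G = B XOR (B >> 1)
B >> 1 = 0101011110110110
1010111101101101 XOR 0101011110110110:
  1 XOR 0 = 1
  0 XOR 1 = 1
  1 XOR 0 = 1
  0 XOR 1 = 1
  1 XOR 0 = 1
  1 XOR 1 = 0
  1 XOR 1 = 0
  1 XOR 1 = 0
  0 XOR 1 = 1
  1 XOR 0 = 1
  1 XOR 1 = 0
  0 XOR 1 = 1
  1 XOR 0 = 1
  1 XOR 1 = 0
  0 XOR 1 = 1
  1 XOR 0 = 1
= 1111100011011011


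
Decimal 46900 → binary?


Divide by 2 repeatedly:
46900 ÷ 2 = 23450 remainder 0
23450 ÷ 2 = 11725 remainder 0
11725 ÷ 2 = 5862 remainder 1
5862 ÷ 2 = 2931 remainder 0
2931 ÷ 2 = 1465 remainder 1
1465 ÷ 2 = 732 remainder 1
732 ÷ 2 = 366 remainder 0
366 ÷ 2 = 183 remainder 0
183 ÷ 2 = 91 remainder 1
91 ÷ 2 = 45 remainder 1
45 ÷ 2 = 22 remainder 1
22 ÷ 2 = 11 remainder 0
11 ÷ 2 = 5 remainder 1
5 ÷ 2 = 2 remainder 1
2 ÷ 2 = 1 remainder 0
1 ÷ 2 = 0 remainder 1
Reading remainders bottom-up:
= 1011011100110100


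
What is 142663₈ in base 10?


Positional values:
Position 0: 3 × 8^0 = 3
Position 1: 6 × 8^1 = 48
Position 2: 6 × 8^2 = 384
Position 3: 2 × 8^3 = 1024
Position 4: 4 × 8^4 = 16384
Position 5: 1 × 8^5 = 32768
Sum = 3 + 48 + 384 + 1024 + 16384 + 32768
= 50611


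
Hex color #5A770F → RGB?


Hex: #5A770F
R = 5A₁₆ = 90
G = 77₁₆ = 119
B = 0F₁₆ = 15
= RGB(90, 119, 15)


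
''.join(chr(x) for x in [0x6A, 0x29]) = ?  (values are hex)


Codes (hex): 0x6A 0x29
Per-code ASCII lookup:
  0x6A = 106  (range 97-122: lowercase, 106 - 97 = 9) → 'j'
  0x29 = 41  (special character) → ')'
= 'j)'


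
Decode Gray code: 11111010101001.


Gray code: 11111010101001
MSB stays the same: 1
Each subsequent bit = prev_binary XOR current_gray:
  B[1] = 1 XOR 1 = 0
  B[2] = 0 XOR 1 = 1
  B[3] = 1 XOR 1 = 0
  B[4] = 0 XOR 1 = 1
  B[5] = 1 XOR 0 = 1
  B[6] = 1 XOR 1 = 0
  B[7] = 0 XOR 0 = 0
  B[8] = 0 XOR 1 = 1
  B[9] = 1 XOR 0 = 1
  B[10] = 1 XOR 1 = 0
  B[11] = 0 XOR 0 = 0
  B[12] = 0 XOR 0 = 0
  B[13] = 0 XOR 1 = 1
= 10101100110001 (11057 decimal)


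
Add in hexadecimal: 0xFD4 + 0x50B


Align and add column by column (LSB to MSB, each column mod 16 with carry):
  0FD4
+ 050B
  ----
  col 0: 4(4) + B(11) + 0 (carry in) = 15 → F(15), carry out 0
  col 1: D(13) + 0(0) + 0 (carry in) = 13 → D(13), carry out 0
  col 2: F(15) + 5(5) + 0 (carry in) = 20 → 4(4), carry out 1
  col 3: 0(0) + 0(0) + 1 (carry in) = 1 → 1(1), carry out 0
Reading digits MSB→LSB: 14DF
Strip leading zeros: 14DF
= 0x14DF


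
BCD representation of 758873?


Each digit → 4-bit binary:
  7 → 0111
  5 → 0101
  8 → 1000
  8 → 1000
  7 → 0111
  3 → 0011
= 0111 0101 1000 1000 0111 0011


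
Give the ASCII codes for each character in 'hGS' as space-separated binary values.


String: 'hGS'  (3 characters)
Per-character ASCII lookup:
  'h': lowercase starts at 97: 'h' = 97 + 7 = 104 → 1101000
  'G': uppercase starts at 65: 'G' = 65 + 6 = 71 → 1000111
  'S': uppercase starts at 65: 'S' = 65 + 18 = 83 → 1010011
= 1101000 1000111 1010011


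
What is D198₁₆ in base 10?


Positional values:
Position 0: 8 × 16^0 = 8 × 1 = 8
Position 1: 9 × 16^1 = 9 × 16 = 144
Position 2: 1 × 16^2 = 1 × 256 = 256
Position 3: D × 16^3 = 13 × 4096 = 53248
Sum = 8 + 144 + 256 + 53248
= 53656


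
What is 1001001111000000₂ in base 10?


Positional values:
Bit 6: 1 × 2^6 = 64
Bit 7: 1 × 2^7 = 128
Bit 8: 1 × 2^8 = 256
Bit 9: 1 × 2^9 = 512
Bit 12: 1 × 2^12 = 4096
Bit 15: 1 × 2^15 = 32768
Sum = 64 + 128 + 256 + 512 + 4096 + 32768
= 37824


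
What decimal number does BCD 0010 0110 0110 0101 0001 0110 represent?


Each 4-bit group → digit:
  0010 → 2
  0110 → 6
  0110 → 6
  0101 → 5
  0001 → 1
  0110 → 6
= 266516


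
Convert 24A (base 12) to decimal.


Positional values (base 12):
  A × 12^0 = 10 × 1 = 10
  4 × 12^1 = 4 × 12 = 48
  2 × 12^2 = 2 × 144 = 288
Sum = 10 + 48 + 288
= 346


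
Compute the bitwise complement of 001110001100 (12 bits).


Original: 001110001100
Invert all bits:
  bit 0: 0 → 1
  bit 1: 0 → 1
  bit 2: 1 → 0
  bit 3: 1 → 0
  bit 4: 1 → 0
  bit 5: 0 → 1
  bit 6: 0 → 1
  bit 7: 0 → 1
  bit 8: 1 → 0
  bit 9: 1 → 0
  bit 10: 0 → 1
  bit 11: 0 → 1
= 110001110011


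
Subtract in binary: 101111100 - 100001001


Align and subtract column by column (LSB to MSB, borrowing when needed):
  101111100
- 100001001
  ---------
  col 0: (0 - 0 borrow-in) - 1 → borrow from next column: (0+2) - 1 = 1, borrow out 1
  col 1: (0 - 1 borrow-in) - 0 → borrow from next column: (-1+2) - 0 = 1, borrow out 1
  col 2: (1 - 1 borrow-in) - 0 → 0 - 0 = 0, borrow out 0
  col 3: (1 - 0 borrow-in) - 1 → 1 - 1 = 0, borrow out 0
  col 4: (1 - 0 borrow-in) - 0 → 1 - 0 = 1, borrow out 0
  col 5: (1 - 0 borrow-in) - 0 → 1 - 0 = 1, borrow out 0
  col 6: (1 - 0 borrow-in) - 0 → 1 - 0 = 1, borrow out 0
  col 7: (0 - 0 borrow-in) - 0 → 0 - 0 = 0, borrow out 0
  col 8: (1 - 0 borrow-in) - 1 → 1 - 1 = 0, borrow out 0
Reading bits MSB→LSB: 001110011
Strip leading zeros: 1110011
= 1110011


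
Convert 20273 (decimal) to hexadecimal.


Divide by 16 repeatedly:
20273 ÷ 16 = 1267 remainder 1 (1)
1267 ÷ 16 = 79 remainder 3 (3)
79 ÷ 16 = 4 remainder 15 (F)
4 ÷ 16 = 0 remainder 4 (4)
Reading remainders bottom-up:
= 0x4F31


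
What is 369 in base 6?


Divide by 6 repeatedly:
369 ÷ 6 = 61 remainder 3
61 ÷ 6 = 10 remainder 1
10 ÷ 6 = 1 remainder 4
1 ÷ 6 = 0 remainder 1
Reading remainders bottom-up:
= 1413


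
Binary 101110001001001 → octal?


Group into 3-bit groups: 101110001001001
  101 = 5
  110 = 6
  001 = 1
  001 = 1
  001 = 1
= 0o56111


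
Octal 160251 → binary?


Each octal digit → 3 binary bits:
  1 = 001
  6 = 110
  0 = 000
  2 = 010
  5 = 101
  1 = 001
Concatenate: 001 110 000 010 101 001
= 001110000010101001


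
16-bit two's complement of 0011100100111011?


Original: 0011100100111011
Step 1 - Invert all bits: 1100011011000100
Step 2 - Add 1: 1100011011000100 + 1
= 1100011011000101 (represents -14651)


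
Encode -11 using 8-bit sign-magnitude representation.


Sign bit: 1 (negative)
Magnitude: 11 = 0001011
= 10001011


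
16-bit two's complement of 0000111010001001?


Original: 0000111010001001
Step 1 - Invert all bits: 1111000101110110
Step 2 - Add 1: 1111000101110110 + 1
= 1111000101110111 (represents -3721)


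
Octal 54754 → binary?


Each octal digit → 3 binary bits:
  5 = 101
  4 = 100
  7 = 111
  5 = 101
  4 = 100
Concatenate: 101 100 111 101 100
= 101100111101100


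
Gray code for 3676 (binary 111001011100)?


Binary: 111001011100
Gray code: G = B XOR (B >> 1)
B >> 1 = 011100101110
111001011100 XOR 011100101110:
  1 XOR 0 = 1
  1 XOR 1 = 0
  1 XOR 1 = 0
  0 XOR 1 = 1
  0 XOR 0 = 0
  1 XOR 0 = 1
  0 XOR 1 = 1
  1 XOR 0 = 1
  1 XOR 1 = 0
  1 XOR 1 = 0
  0 XOR 1 = 1
  0 XOR 0 = 0
= 100101110010


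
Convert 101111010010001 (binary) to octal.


Group into 3-bit groups: 101111010010001
  101 = 5
  111 = 7
  010 = 2
  010 = 2
  001 = 1
= 0o57221


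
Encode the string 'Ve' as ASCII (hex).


String: 'Ve'  (2 characters)
Per-character ASCII lookup:
  'V': uppercase starts at 65: 'V' = 65 + 21 = 86 → 0x56
  'e': lowercase starts at 97: 'e' = 97 + 4 = 101 → 0x65
= 0x56 0x65
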